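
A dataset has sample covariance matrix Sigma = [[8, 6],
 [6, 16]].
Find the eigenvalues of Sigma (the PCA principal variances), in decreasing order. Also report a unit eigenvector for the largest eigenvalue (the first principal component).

Step 1 — characteristic polynomial of 2×2 Sigma:
  det(Sigma - λI) = λ² - trace · λ + det = 0.
  trace = 8 + 16 = 24, det = 8·16 - (6)² = 92.
Step 2 — discriminant:
  Δ = trace² - 4·det = 576 - 368 = 208.
Step 3 — eigenvalues:
  λ = (trace ± √Δ)/2 = (24 ± 14.4222)/2,
  λ_1 = 19.2111,  λ_2 = 4.7889.

Step 4 — unit eigenvector for λ_1: solve (Sigma - λ_1 I)v = 0. First row:
  (8 - 19.2111)·v_x + (6)·v_y = 0, i.e. (-11.2111)·v_x + (6)·v_y = 0,
  so v ∝ (b, λ_1 - a) = (6, 11.2111) = u.
  ||u|| = √((6)² + (11.2111)²) = √(161.6888) ≈ 12.7157,
  v_1 = u/||u|| ≈ (0.4719, 0.8817) (||v_1|| = 1).

λ_1 = 19.2111,  λ_2 = 4.7889;  v_1 ≈ (0.4719, 0.8817)


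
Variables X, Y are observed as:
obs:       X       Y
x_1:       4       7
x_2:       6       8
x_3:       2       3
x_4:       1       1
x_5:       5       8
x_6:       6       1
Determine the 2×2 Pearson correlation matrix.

Step 1 — column means:
  mean(X) = (4 + 6 + 2 + 1 + 5 + 6) / 6 = 24/6 = 4
  mean(Y) = (7 + 8 + 3 + 1 + 8 + 1) / 6 = 28/6 = 4.6667

Step 2 — sample variances and covariances s[i,j] = (1/(n-1)) · Σ_k (x_{k,i} - mean_i) · (x_{k,j} - mean_j), with n-1 = 5:
  s[X,X] = ((0)·(0) + (2)·(2) + (-2)·(-2) + (-3)·(-3) + (1)·(1) + (2)·(2)) / 5 = 22/5 = 4.4
  s[X,Y] = ((0)·(2.3333) + (2)·(3.3333) + (-2)·(-1.6667) + (-3)·(-3.6667) + (1)·(3.3333) + (2)·(-3.6667)) / 5 = 17/5 = 3.4
  s[Y,Y] = ((2.3333)·(2.3333) + (3.3333)·(3.3333) + (-1.6667)·(-1.6667) + (-3.6667)·(-3.6667) + (3.3333)·(3.3333) + (-3.6667)·(-3.6667)) / 5 = 57.3333/5 = 11.4667
  Sample standard deviations s_i = √(s[i,i]):
  s(X) = √(4.4) = 2.0976
  s(Y) = √(11.4667) = 3.3862

Step 3 — r_{ij} = s_{ij} / (s_i · s_j):
  r[X,X] = 1 (diagonal).
  r[X,Y] = 3.4 / (2.0976 · 3.3862) = 3.4 / 7.1031 = 0.4787
  r[Y,Y] = 1 (diagonal).

R is symmetric with unit diagonal. Assembling:

R = [[1, 0.4787],
 [0.4787, 1]]


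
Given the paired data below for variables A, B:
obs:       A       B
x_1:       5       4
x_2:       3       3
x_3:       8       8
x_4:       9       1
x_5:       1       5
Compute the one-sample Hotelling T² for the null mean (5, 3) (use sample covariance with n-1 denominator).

Step 1 — sample mean vector:
  mean(A) = (5 + 3 + 8 + 9 + 1) / 5 = 26/5 = 5.2
  mean(B) = (4 + 3 + 8 + 1 + 5) / 5 = 21/5 = 4.2
  x̄ = (5.2, 4.2),  deviation x̄ - mu_0 = (5.2, 4.2) - (5, 3) = (0.2, 1.2).

Step 2 — sample covariance matrix, S[i,j] = (1/(n-1)) · Σ_k (x_{k,i} - mean_i) · (x_{k,j} - mean_j), divisor n-1 = 4:
  S[A,A] = ((-0.2)·(-0.2) + (-2.2)·(-2.2) + (2.8)·(2.8) + (3.8)·(3.8) + (-4.2)·(-4.2)) / 4 = 44.8/4 = 11.2
  S[A,B] = ((-0.2)·(-0.2) + (-2.2)·(-1.2) + (2.8)·(3.8) + (3.8)·(-3.2) + (-4.2)·(0.8)) / 4 = -2.2/4 = -0.55
  S[B,B] = ((-0.2)·(-0.2) + (-1.2)·(-1.2) + (3.8)·(3.8) + (-3.2)·(-3.2) + (0.8)·(0.8)) / 4 = 26.8/4 = 6.7
  S = [[11.2, -0.55],
 [-0.55, 6.7]].

Step 3 — invert S. det(S) = 11.2·6.7 - (-0.55)² = 74.7375.
  S^{-1} = (1/det) · [[d, -b], [-b, a]] = [[0.0896, 0.0074],
 [0.0074, 0.1499]].

Step 4 — quadratic form (x̄ - mu_0)^T · S^{-1} · (x̄ - mu_0):
  S^{-1} · (x̄ - mu_0) = (0.0268, 0.1813),
  (x̄ - mu_0)^T · [...] = (0.2)·(0.0268) + (1.2)·(0.1813) = 0.2229.

Step 5 — scale by n: T² = 5 · 0.2229 = 1.1146.

T² ≈ 1.1146


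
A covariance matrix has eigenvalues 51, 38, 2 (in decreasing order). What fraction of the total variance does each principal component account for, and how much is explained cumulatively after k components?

Step 1 — total variance = trace(Sigma) = Σ λ_i = 51 + 38 + 2 = 91.

Step 2 — fraction explained by component i = λ_i / Σ λ:
  PC1: 51/91 = 0.5604
  PC2: 38/91 = 0.4176
  PC3: 2/91 = 0.022

Step 3 — cumulative fraction after k components = (λ_1 + ... + λ_k) / Σ λ:
  k = 1: 51/91 = 0.5604
  k = 2: (51 + 38)/91 = 89/91 = 0.978
  k = 3: (51 + 38 + 2)/91 = 91/91 = 1

Summary (fraction, with percent):

explained: PC1 0.5604 (56.04%), PC2 0.4176 (41.76%), PC3 0.022 (2.2%);  cumulative: 0.5604, 0.978, 1


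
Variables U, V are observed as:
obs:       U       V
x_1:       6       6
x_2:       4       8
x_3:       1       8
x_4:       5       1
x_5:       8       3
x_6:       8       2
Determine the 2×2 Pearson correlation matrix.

Step 1 — column means:
  mean(U) = (6 + 4 + 1 + 5 + 8 + 8) / 6 = 32/6 = 5.3333
  mean(V) = (6 + 8 + 8 + 1 + 3 + 2) / 6 = 28/6 = 4.6667

Step 2 — sample variances and covariances s[i,j] = (1/(n-1)) · Σ_k (x_{k,i} - mean_i) · (x_{k,j} - mean_j), with n-1 = 5:
  s[U,U] = ((0.6667)·(0.6667) + (-1.3333)·(-1.3333) + (-4.3333)·(-4.3333) + (-0.3333)·(-0.3333) + (2.6667)·(2.6667) + (2.6667)·(2.6667)) / 5 = 35.3333/5 = 7.0667
  s[U,V] = ((0.6667)·(1.3333) + (-1.3333)·(3.3333) + (-4.3333)·(3.3333) + (-0.3333)·(-3.6667) + (2.6667)·(-1.6667) + (2.6667)·(-2.6667)) / 5 = -28.3333/5 = -5.6667
  s[V,V] = ((1.3333)·(1.3333) + (3.3333)·(3.3333) + (3.3333)·(3.3333) + (-3.6667)·(-3.6667) + (-1.6667)·(-1.6667) + (-2.6667)·(-2.6667)) / 5 = 47.3333/5 = 9.4667
  Sample standard deviations s_i = √(s[i,i]):
  s(U) = √(7.0667) = 2.6583
  s(V) = √(9.4667) = 3.0768

Step 3 — r_{ij} = s_{ij} / (s_i · s_j):
  r[U,U] = 1 (diagonal).
  r[U,V] = -5.6667 / (2.6583 · 3.0768) = -5.6667 / 8.1791 = -0.6928
  r[V,V] = 1 (diagonal).

R is symmetric with unit diagonal. Assembling:

R = [[1, -0.6928],
 [-0.6928, 1]]


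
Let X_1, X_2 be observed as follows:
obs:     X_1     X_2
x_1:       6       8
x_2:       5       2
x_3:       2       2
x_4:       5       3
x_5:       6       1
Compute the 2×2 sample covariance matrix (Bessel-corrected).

Step 1 — column means:
  mean(X_1) = (6 + 5 + 2 + 5 + 6) / 5 = 24/5 = 4.8
  mean(X_2) = (8 + 2 + 2 + 3 + 1) / 5 = 16/5 = 3.2

Step 2 — sample covariance S[i,j] = (1/(n-1)) · Σ_k (x_{k,i} - mean_i) · (x_{k,j} - mean_j), with n-1 = 4.
  S[X_1,X_1] = ((1.2)·(1.2) + (0.2)·(0.2) + (-2.8)·(-2.8) + (0.2)·(0.2) + (1.2)·(1.2)) / 4 = 10.8/4 = 2.7
  S[X_1,X_2] = ((1.2)·(4.8) + (0.2)·(-1.2) + (-2.8)·(-1.2) + (0.2)·(-0.2) + (1.2)·(-2.2)) / 4 = 6.2/4 = 1.55
  S[X_2,X_2] = ((4.8)·(4.8) + (-1.2)·(-1.2) + (-1.2)·(-1.2) + (-0.2)·(-0.2) + (-2.2)·(-2.2)) / 4 = 30.8/4 = 7.7

S is symmetric (S[j,i] = S[i,j]). Assembling:

S = [[2.7, 1.55],
 [1.55, 7.7]]


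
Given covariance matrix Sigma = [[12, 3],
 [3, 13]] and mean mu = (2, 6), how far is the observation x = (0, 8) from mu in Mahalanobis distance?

Step 1 — centre the observation: (x - mu) = (-2, 2).

Step 2 — invert Sigma. det(Sigma) = 12·13 - (3)² = 147.
  Sigma^{-1} = (1/det) · [[d, -b], [-b, a]] = [[0.0884, -0.0204],
 [-0.0204, 0.0816]].

Step 3 — form the quadratic (x - mu)^T · Sigma^{-1} · (x - mu):
  Sigma^{-1} · (x - mu) = (-0.2177, 0.2041).
  (x - mu)^T · [Sigma^{-1} · (x - mu)] = (-2)·(-0.2177) + (2)·(0.2041) = 0.8435.

Step 4 — take square root: d = √(0.8435) ≈ 0.9184.

d(x, mu) = √(0.8435) ≈ 0.9184


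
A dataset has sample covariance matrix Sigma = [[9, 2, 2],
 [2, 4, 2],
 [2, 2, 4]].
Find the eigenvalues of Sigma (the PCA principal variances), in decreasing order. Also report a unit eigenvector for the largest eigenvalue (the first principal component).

Step 1 — characteristic polynomial p(λ) = det(λI - Sigma) = λ³ - tr·λ² + c_1·λ - det, where tr = trace, c_1 = sum of the principal 2×2 minors, det = det(Sigma):
  tr = 9 + 4 + 4 = 17,
  c_1 = (9·4 - (2)²) + (9·4 - (2)²) + (4·4 - (2)²) = 32 + 32 + 12 = 76,
  det = 9·(4·4 - (2)²) - (2)·((2)·4 - (2)·(2)) + (2)·((2)·(2) - 4·(2)) = 9·(12) - (2)·(4) + (2)·(-4) = 92.
  So p(λ) = λ³ - 17λ² + 76λ - 92.
Step 2 — look for an integer root (rational root theorem: any rational root is an integer divisor of 92). Testing λ = 2:
  p(2) = 8 - 68 + 152 - 92 = 0  ✓
  Dividing out (λ - 2): p(λ) = (λ - 2)(λ² - 15λ + 46).
Step 3 — remaining eigenvalues from the quadratic λ² - 15λ + 46 = 0:
  Δ = 15² - 4·46 = 225 - 184 = 41,  λ = (15 ± √41)/2 = (15 ± 6.4031)/2 ≈ 10.7016 or 4.2984.
  Sorted: λ_1 = 10.7016,  λ_2 = 4.2984,  λ_3 = 2  (check: sum = 17 = tr ✓).

Step 4 — unit eigenvector for λ_1 ≈ 10.7016: v spans the null space of (Sigma - λ_1 I), whose rows are
  r_1 = (-1.7016, 2, 2),  r_2 = (2, -6.7016, 2),  r_3 = (2, 2, -6.7016).
  v is orthogonal to every row, so take v ∝ r_1 × r_2 = ((2)·(2) - (2)·(-6.7016), (2)·(2) - (-1.7016)·(2), (-1.7016)·(-6.7016) - (2)·(2)) ≈ (17.4031, 7.4031, 7.4031).
  Let u = (17.4031, 7.4031, 7.4031).
  ||u|| = √((17.4031)² + (7.4031)² + (7.4031)²) = √(412.4812) ≈ 20.3096,  v_1 = u/||u|| ≈ (0.8569, 0.3645, 0.3645) (||v_1|| = 1).

λ_1 = 10.7016,  λ_2 = 4.2984,  λ_3 = 2;  v_1 ≈ (0.8569, 0.3645, 0.3645)


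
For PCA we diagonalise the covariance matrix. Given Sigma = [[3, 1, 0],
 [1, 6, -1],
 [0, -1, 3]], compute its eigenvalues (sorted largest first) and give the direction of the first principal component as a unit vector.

Step 1 — characteristic polynomial p(λ) = det(λI - Sigma) = λ³ - tr·λ² + c_1·λ - det, where tr = trace, c_1 = sum of the principal 2×2 minors, det = det(Sigma):
  tr = 3 + 6 + 3 = 12,
  c_1 = (3·6 - (1)²) + (3·3 - (0)²) + (6·3 - (-1)²) = 17 + 9 + 17 = 43,
  det = 3·(6·3 - (-1)²) - (1)·((1)·3 - (-1)·(0)) + (0)·((1)·(-1) - 6·(0)) = 3·(17) - (1)·(3) + (0)·(-1) = 48.
  So p(λ) = λ³ - 12λ² + 43λ - 48.
Step 2 — look for an integer root (rational root theorem: any rational root is an integer divisor of 48). Testing λ = 3:
  p(3) = 27 - 108 + 129 - 48 = 0  ✓
  Dividing out (λ - 3): p(λ) = (λ - 3)(λ² - 9λ + 16).
Step 3 — remaining eigenvalues from the quadratic λ² - 9λ + 16 = 0:
  Δ = 9² - 4·16 = 81 - 64 = 17,  λ = (9 ± √17)/2 = (9 ± 4.1231)/2 ≈ 6.5616 or 2.4384.
  Sorted: λ_1 = 6.5616,  λ_2 = 3,  λ_3 = 2.4384  (check: sum = 12 = tr ✓).

Step 4 — unit eigenvector for λ_1 ≈ 6.5616: v spans the null space of (Sigma - λ_1 I), whose rows are
  r_1 = (-3.5616, 1, 0),  r_2 = (1, -0.5616, -1),  r_3 = (0, -1, -3.5616).
  v is orthogonal to every row, so take v ∝ r_1 × r_2 = ((1)·(-1) - (0)·(-0.5616), (0)·(1) - (-3.5616)·(-1), (-3.5616)·(-0.5616) - (1)·(1)) ≈ (-1, -3.5616, 1).
  Rescale (multiply by -1 so the first nonzero entry is positive): u = (1, 3.5616, -1).
  ||u|| = √((1)² + (3.5616)² + (-1)²) = √(14.6847) ≈ 3.8321,  v_1 = u/||u|| ≈ (0.261, 0.9294, -0.261) (||v_1|| = 1).

λ_1 = 6.5616,  λ_2 = 3,  λ_3 = 2.4384;  v_1 ≈ (0.261, 0.9294, -0.261)


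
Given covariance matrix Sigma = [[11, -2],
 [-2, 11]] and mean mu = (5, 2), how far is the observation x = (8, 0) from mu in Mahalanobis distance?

Step 1 — centre the observation: (x - mu) = (3, -2).

Step 2 — invert Sigma. det(Sigma) = 11·11 - (-2)² = 117.
  Sigma^{-1} = (1/det) · [[d, -b], [-b, a]] = [[0.094, 0.0171],
 [0.0171, 0.094]].

Step 3 — form the quadratic (x - mu)^T · Sigma^{-1} · (x - mu):
  Sigma^{-1} · (x - mu) = (0.2479, -0.1368).
  (x - mu)^T · [Sigma^{-1} · (x - mu)] = (3)·(0.2479) + (-2)·(-0.1368) = 1.0171.

Step 4 — take square root: d = √(1.0171) ≈ 1.0085.

d(x, mu) = √(1.0171) ≈ 1.0085


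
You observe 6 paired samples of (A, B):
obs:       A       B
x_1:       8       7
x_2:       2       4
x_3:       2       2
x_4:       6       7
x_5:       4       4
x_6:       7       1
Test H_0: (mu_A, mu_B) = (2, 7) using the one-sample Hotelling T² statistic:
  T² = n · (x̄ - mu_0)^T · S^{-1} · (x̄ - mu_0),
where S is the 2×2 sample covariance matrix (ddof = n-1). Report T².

Step 1 — sample mean vector:
  mean(A) = (8 + 2 + 2 + 6 + 4 + 7) / 6 = 29/6 = 4.8333
  mean(B) = (7 + 4 + 2 + 7 + 4 + 1) / 6 = 25/6 = 4.1667
  x̄ = (4.8333, 4.1667),  deviation x̄ - mu_0 = (4.8333, 4.1667) - (2, 7) = (2.8333, -2.8333).

Step 2 — sample covariance matrix, S[i,j] = (1/(n-1)) · Σ_k (x_{k,i} - mean_i) · (x_{k,j} - mean_j), divisor n-1 = 5:
  S[A,A] = ((3.1667)·(3.1667) + (-2.8333)·(-2.8333) + (-2.8333)·(-2.8333) + (1.1667)·(1.1667) + (-0.8333)·(-0.8333) + (2.1667)·(2.1667)) / 5 = 32.8333/5 = 6.5667
  S[A,B] = ((3.1667)·(2.8333) + (-2.8333)·(-0.1667) + (-2.8333)·(-2.1667) + (1.1667)·(2.8333) + (-0.8333)·(-0.1667) + (2.1667)·(-3.1667)) / 5 = 12.1667/5 = 2.4333
  S[B,B] = ((2.8333)·(2.8333) + (-0.1667)·(-0.1667) + (-2.1667)·(-2.1667) + (2.8333)·(2.8333) + (-0.1667)·(-0.1667) + (-3.1667)·(-3.1667)) / 5 = 30.8333/5 = 6.1667
  S = [[6.5667, 2.4333],
 [2.4333, 6.1667]].

Step 3 — invert S. det(S) = 6.5667·6.1667 - (2.4333)² = 34.5733.
  S^{-1} = (1/det) · [[d, -b], [-b, a]] = [[0.1784, -0.0704],
 [-0.0704, 0.1899]].

Step 4 — quadratic form (x̄ - mu_0)^T · S^{-1} · (x̄ - mu_0):
  S^{-1} · (x̄ - mu_0) = (0.7048, -0.7376),
  (x̄ - mu_0)^T · [...] = (2.8333)·(0.7048) + (-2.8333)·(-0.7376) = 4.0866.

Step 5 — scale by n: T² = 6 · 4.0866 = 24.5199.

T² ≈ 24.5199


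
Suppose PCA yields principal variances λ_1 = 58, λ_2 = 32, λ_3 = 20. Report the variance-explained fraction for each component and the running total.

Step 1 — total variance = trace(Sigma) = Σ λ_i = 58 + 32 + 20 = 110.

Step 2 — fraction explained by component i = λ_i / Σ λ:
  PC1: 58/110 = 0.5273
  PC2: 32/110 = 0.2909
  PC3: 20/110 = 0.1818

Step 3 — cumulative fraction after k components = (λ_1 + ... + λ_k) / Σ λ:
  k = 1: 58/110 = 0.5273
  k = 2: (58 + 32)/110 = 90/110 = 0.8182
  k = 3: (58 + 32 + 20)/110 = 110/110 = 1

Summary (fraction, with percent):

explained: PC1 0.5273 (52.73%), PC2 0.2909 (29.09%), PC3 0.1818 (18.18%);  cumulative: 0.5273, 0.8182, 1


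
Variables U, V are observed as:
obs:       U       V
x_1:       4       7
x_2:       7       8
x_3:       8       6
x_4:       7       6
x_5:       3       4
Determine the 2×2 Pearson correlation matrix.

Step 1 — column means:
  mean(U) = (4 + 7 + 8 + 7 + 3) / 5 = 29/5 = 5.8
  mean(V) = (7 + 8 + 6 + 6 + 4) / 5 = 31/5 = 6.2

Step 2 — sample variances and covariances s[i,j] = (1/(n-1)) · Σ_k (x_{k,i} - mean_i) · (x_{k,j} - mean_j), with n-1 = 4:
  s[U,U] = ((-1.8)·(-1.8) + (1.2)·(1.2) + (2.2)·(2.2) + (1.2)·(1.2) + (-2.8)·(-2.8)) / 4 = 18.8/4 = 4.7
  s[U,V] = ((-1.8)·(0.8) + (1.2)·(1.8) + (2.2)·(-0.2) + (1.2)·(-0.2) + (-2.8)·(-2.2)) / 4 = 6.2/4 = 1.55
  s[V,V] = ((0.8)·(0.8) + (1.8)·(1.8) + (-0.2)·(-0.2) + (-0.2)·(-0.2) + (-2.2)·(-2.2)) / 4 = 8.8/4 = 2.2
  Sample standard deviations s_i = √(s[i,i]):
  s(U) = √(4.7) = 2.1679
  s(V) = √(2.2) = 1.4832

Step 3 — r_{ij} = s_{ij} / (s_i · s_j):
  r[U,U] = 1 (diagonal).
  r[U,V] = 1.55 / (2.1679 · 1.4832) = 1.55 / 3.2156 = 0.482
  r[V,V] = 1 (diagonal).

R is symmetric with unit diagonal. Assembling:

R = [[1, 0.482],
 [0.482, 1]]


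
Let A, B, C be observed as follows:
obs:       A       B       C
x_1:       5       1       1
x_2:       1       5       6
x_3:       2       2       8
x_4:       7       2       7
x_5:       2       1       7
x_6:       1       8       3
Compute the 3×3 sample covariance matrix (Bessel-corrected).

Step 1 — column means:
  mean(A) = (5 + 1 + 2 + 7 + 2 + 1) / 6 = 18/6 = 3
  mean(B) = (1 + 5 + 2 + 2 + 1 + 8) / 6 = 19/6 = 3.1667
  mean(C) = (1 + 6 + 8 + 7 + 7 + 3) / 6 = 32/6 = 5.3333

Step 2 — sample covariance S[i,j] = (1/(n-1)) · Σ_k (x_{k,i} - mean_i) · (x_{k,j} - mean_j), with n-1 = 5.
  S[A,A] = ((2)·(2) + (-2)·(-2) + (-1)·(-1) + (4)·(4) + (-1)·(-1) + (-2)·(-2)) / 5 = 30/5 = 6
  S[A,B] = ((2)·(-2.1667) + (-2)·(1.8333) + (-1)·(-1.1667) + (4)·(-1.1667) + (-1)·(-2.1667) + (-2)·(4.8333)) / 5 = -19/5 = -3.8
  S[A,C] = ((2)·(-4.3333) + (-2)·(0.6667) + (-1)·(2.6667) + (4)·(1.6667) + (-1)·(1.6667) + (-2)·(-2.3333)) / 5 = -3/5 = -0.6
  S[B,B] = ((-2.1667)·(-2.1667) + (1.8333)·(1.8333) + (-1.1667)·(-1.1667) + (-1.1667)·(-1.1667) + (-2.1667)·(-2.1667) + (4.8333)·(4.8333)) / 5 = 38.8333/5 = 7.7667
  S[B,C] = ((-2.1667)·(-4.3333) + (1.8333)·(0.6667) + (-1.1667)·(2.6667) + (-1.1667)·(1.6667) + (-2.1667)·(1.6667) + (4.8333)·(-2.3333)) / 5 = -9.3333/5 = -1.8667
  S[C,C] = ((-4.3333)·(-4.3333) + (0.6667)·(0.6667) + (2.6667)·(2.6667) + (1.6667)·(1.6667) + (1.6667)·(1.6667) + (-2.3333)·(-2.3333)) / 5 = 37.3333/5 = 7.4667

S is symmetric (S[j,i] = S[i,j]). Assembling:

S = [[6, -3.8, -0.6],
 [-3.8, 7.7667, -1.8667],
 [-0.6, -1.8667, 7.4667]]


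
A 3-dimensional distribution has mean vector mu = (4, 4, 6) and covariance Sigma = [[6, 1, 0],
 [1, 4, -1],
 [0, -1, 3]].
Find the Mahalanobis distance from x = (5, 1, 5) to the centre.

Step 1 — centre the observation: (x - mu) = (1, -3, -1).

Step 2 — invert Sigma (cofactor / det for 3×3, or solve directly):
  Sigma^{-1} = [[0.1746, -0.0476, -0.0159],
 [-0.0476, 0.2857, 0.0952],
 [-0.0159, 0.0952, 0.3651]].

Step 3 — form the quadratic (x - mu)^T · Sigma^{-1} · (x - mu):
  Sigma^{-1} · (x - mu) = (0.3333, -1, -0.6667).
  (x - mu)^T · [Sigma^{-1} · (x - mu)] = (1)·(0.3333) + (-3)·(-1) + (-1)·(-0.6667) = 4.

Step 4 — take square root: d = √(4) ≈ 2.

d(x, mu) = √(4) ≈ 2


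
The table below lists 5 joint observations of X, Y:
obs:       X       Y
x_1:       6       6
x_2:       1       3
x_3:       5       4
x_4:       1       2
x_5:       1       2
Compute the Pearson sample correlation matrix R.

Step 1 — column means:
  mean(X) = (6 + 1 + 5 + 1 + 1) / 5 = 14/5 = 2.8
  mean(Y) = (6 + 3 + 4 + 2 + 2) / 5 = 17/5 = 3.4

Step 2 — sample variances and covariances s[i,j] = (1/(n-1)) · Σ_k (x_{k,i} - mean_i) · (x_{k,j} - mean_j), with n-1 = 4:
  s[X,X] = ((3.2)·(3.2) + (-1.8)·(-1.8) + (2.2)·(2.2) + (-1.8)·(-1.8) + (-1.8)·(-1.8)) / 4 = 24.8/4 = 6.2
  s[X,Y] = ((3.2)·(2.6) + (-1.8)·(-0.4) + (2.2)·(0.6) + (-1.8)·(-1.4) + (-1.8)·(-1.4)) / 4 = 15.4/4 = 3.85
  s[Y,Y] = ((2.6)·(2.6) + (-0.4)·(-0.4) + (0.6)·(0.6) + (-1.4)·(-1.4) + (-1.4)·(-1.4)) / 4 = 11.2/4 = 2.8
  Sample standard deviations s_i = √(s[i,i]):
  s(X) = √(6.2) = 2.49
  s(Y) = √(2.8) = 1.6733

Step 3 — r_{ij} = s_{ij} / (s_i · s_j):
  r[X,X] = 1 (diagonal).
  r[X,Y] = 3.85 / (2.49 · 1.6733) = 3.85 / 4.1665 = 0.924
  r[Y,Y] = 1 (diagonal).

R is symmetric with unit diagonal. Assembling:

R = [[1, 0.924],
 [0.924, 1]]


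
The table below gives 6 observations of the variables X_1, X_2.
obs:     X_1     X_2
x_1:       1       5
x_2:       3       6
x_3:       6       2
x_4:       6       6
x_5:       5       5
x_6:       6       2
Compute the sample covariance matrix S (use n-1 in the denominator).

Step 1 — column means:
  mean(X_1) = (1 + 3 + 6 + 6 + 5 + 6) / 6 = 27/6 = 4.5
  mean(X_2) = (5 + 6 + 2 + 6 + 5 + 2) / 6 = 26/6 = 4.3333

Step 2 — sample covariance S[i,j] = (1/(n-1)) · Σ_k (x_{k,i} - mean_i) · (x_{k,j} - mean_j), with n-1 = 5.
  S[X_1,X_1] = ((-3.5)·(-3.5) + (-1.5)·(-1.5) + (1.5)·(1.5) + (1.5)·(1.5) + (0.5)·(0.5) + (1.5)·(1.5)) / 5 = 21.5/5 = 4.3
  S[X_1,X_2] = ((-3.5)·(0.6667) + (-1.5)·(1.6667) + (1.5)·(-2.3333) + (1.5)·(1.6667) + (0.5)·(0.6667) + (1.5)·(-2.3333)) / 5 = -9/5 = -1.8
  S[X_2,X_2] = ((0.6667)·(0.6667) + (1.6667)·(1.6667) + (-2.3333)·(-2.3333) + (1.6667)·(1.6667) + (0.6667)·(0.6667) + (-2.3333)·(-2.3333)) / 5 = 17.3333/5 = 3.4667

S is symmetric (S[j,i] = S[i,j]). Assembling:

S = [[4.3, -1.8],
 [-1.8, 3.4667]]


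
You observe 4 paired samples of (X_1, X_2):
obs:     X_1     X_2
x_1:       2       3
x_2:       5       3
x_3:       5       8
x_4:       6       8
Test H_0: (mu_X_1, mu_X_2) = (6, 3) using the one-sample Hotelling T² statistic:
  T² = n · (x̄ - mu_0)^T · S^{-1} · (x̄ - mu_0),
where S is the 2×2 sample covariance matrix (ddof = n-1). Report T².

Step 1 — sample mean vector:
  mean(X_1) = (2 + 5 + 5 + 6) / 4 = 18/4 = 4.5
  mean(X_2) = (3 + 3 + 8 + 8) / 4 = 22/4 = 5.5
  x̄ = (4.5, 5.5),  deviation x̄ - mu_0 = (4.5, 5.5) - (6, 3) = (-1.5, 2.5).

Step 2 — sample covariance matrix, S[i,j] = (1/(n-1)) · Σ_k (x_{k,i} - mean_i) · (x_{k,j} - mean_j), divisor n-1 = 3:
  S[X_1,X_1] = ((-2.5)·(-2.5) + (0.5)·(0.5) + (0.5)·(0.5) + (1.5)·(1.5)) / 3 = 9/3 = 3
  S[X_1,X_2] = ((-2.5)·(-2.5) + (0.5)·(-2.5) + (0.5)·(2.5) + (1.5)·(2.5)) / 3 = 10/3 = 3.3333
  S[X_2,X_2] = ((-2.5)·(-2.5) + (-2.5)·(-2.5) + (2.5)·(2.5) + (2.5)·(2.5)) / 3 = 25/3 = 8.3333
  S = [[3, 3.3333],
 [3.3333, 8.3333]].

Step 3 — invert S. det(S) = 3·8.3333 - (3.3333)² = 13.8889.
  S^{-1} = (1/det) · [[d, -b], [-b, a]] = [[0.6, -0.24],
 [-0.24, 0.216]].

Step 4 — quadratic form (x̄ - mu_0)^T · S^{-1} · (x̄ - mu_0):
  S^{-1} · (x̄ - mu_0) = (-1.5, 0.9),
  (x̄ - mu_0)^T · [...] = (-1.5)·(-1.5) + (2.5)·(0.9) = 4.5.

Step 5 — scale by n: T² = 4 · 4.5 = 18.

T² ≈ 18


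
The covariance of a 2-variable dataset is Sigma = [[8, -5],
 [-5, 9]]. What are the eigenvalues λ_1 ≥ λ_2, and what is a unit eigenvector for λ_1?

Step 1 — characteristic polynomial of 2×2 Sigma:
  det(Sigma - λI) = λ² - trace · λ + det = 0.
  trace = 8 + 9 = 17, det = 8·9 - (-5)² = 47.
Step 2 — discriminant:
  Δ = trace² - 4·det = 289 - 188 = 101.
Step 3 — eigenvalues:
  λ = (trace ± √Δ)/2 = (17 ± 10.0499)/2,
  λ_1 = 13.5249,  λ_2 = 3.4751.

Step 4 — unit eigenvector for λ_1: solve (Sigma - λ_1 I)v = 0. First row:
  (8 - 13.5249)·v_x + (-5)·v_y = 0, i.e. (-5.5249)·v_x + (-5)·v_y = 0,
  so v ∝ (b, λ_1 - a) = (-5, 5.5249); multiply by -1 so the first entry is positive: u = (5, -5.5249).
  ||u|| = √((5)² + (-5.5249)²) = √(55.5249) ≈ 7.4515,
  v_1 = u/||u|| ≈ (0.671, -0.7415) (||v_1|| = 1).

λ_1 = 13.5249,  λ_2 = 3.4751;  v_1 ≈ (0.671, -0.7415)


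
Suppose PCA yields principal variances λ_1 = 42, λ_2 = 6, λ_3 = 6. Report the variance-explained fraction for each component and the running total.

Step 1 — total variance = trace(Sigma) = Σ λ_i = 42 + 6 + 6 = 54.

Step 2 — fraction explained by component i = λ_i / Σ λ:
  PC1: 42/54 = 0.7778
  PC2: 6/54 = 0.1111
  PC3: 6/54 = 0.1111

Step 3 — cumulative fraction after k components = (λ_1 + ... + λ_k) / Σ λ:
  k = 1: 42/54 = 0.7778
  k = 2: (42 + 6)/54 = 48/54 = 0.8889
  k = 3: (42 + 6 + 6)/54 = 54/54 = 1

Summary (fraction, with percent):

explained: PC1 0.7778 (77.78%), PC2 0.1111 (11.11%), PC3 0.1111 (11.11%);  cumulative: 0.7778, 0.8889, 1


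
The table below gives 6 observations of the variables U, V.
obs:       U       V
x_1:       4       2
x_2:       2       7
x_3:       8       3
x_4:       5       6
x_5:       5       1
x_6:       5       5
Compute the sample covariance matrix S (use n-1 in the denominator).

Step 1 — column means:
  mean(U) = (4 + 2 + 8 + 5 + 5 + 5) / 6 = 29/6 = 4.8333
  mean(V) = (2 + 7 + 3 + 6 + 1 + 5) / 6 = 24/6 = 4

Step 2 — sample covariance S[i,j] = (1/(n-1)) · Σ_k (x_{k,i} - mean_i) · (x_{k,j} - mean_j), with n-1 = 5.
  S[U,U] = ((-0.8333)·(-0.8333) + (-2.8333)·(-2.8333) + (3.1667)·(3.1667) + (0.1667)·(0.1667) + (0.1667)·(0.1667) + (0.1667)·(0.1667)) / 5 = 18.8333/5 = 3.7667
  S[U,V] = ((-0.8333)·(-2) + (-2.8333)·(3) + (3.1667)·(-1) + (0.1667)·(2) + (0.1667)·(-3) + (0.1667)·(1)) / 5 = -10/5 = -2
  S[V,V] = ((-2)·(-2) + (3)·(3) + (-1)·(-1) + (2)·(2) + (-3)·(-3) + (1)·(1)) / 5 = 28/5 = 5.6

S is symmetric (S[j,i] = S[i,j]). Assembling:

S = [[3.7667, -2],
 [-2, 5.6]]


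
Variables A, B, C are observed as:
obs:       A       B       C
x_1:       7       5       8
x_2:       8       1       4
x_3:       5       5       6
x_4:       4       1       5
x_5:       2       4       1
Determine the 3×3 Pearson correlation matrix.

Step 1 — column means:
  mean(A) = (7 + 8 + 5 + 4 + 2) / 5 = 26/5 = 5.2
  mean(B) = (5 + 1 + 5 + 1 + 4) / 5 = 16/5 = 3.2
  mean(C) = (8 + 4 + 6 + 5 + 1) / 5 = 24/5 = 4.8

Step 2 — sample variances and covariances s[i,j] = (1/(n-1)) · Σ_k (x_{k,i} - mean_i) · (x_{k,j} - mean_j), with n-1 = 4:
  s[A,A] = ((1.8)·(1.8) + (2.8)·(2.8) + (-0.2)·(-0.2) + (-1.2)·(-1.2) + (-3.2)·(-3.2)) / 4 = 22.8/4 = 5.7
  s[A,B] = ((1.8)·(1.8) + (2.8)·(-2.2) + (-0.2)·(1.8) + (-1.2)·(-2.2) + (-3.2)·(0.8)) / 4 = -3.2/4 = -0.8
  s[A,C] = ((1.8)·(3.2) + (2.8)·(-0.8) + (-0.2)·(1.2) + (-1.2)·(0.2) + (-3.2)·(-3.8)) / 4 = 15.2/4 = 3.8
  s[B,B] = ((1.8)·(1.8) + (-2.2)·(-2.2) + (1.8)·(1.8) + (-2.2)·(-2.2) + (0.8)·(0.8)) / 4 = 16.8/4 = 4.2
  s[B,C] = ((1.8)·(3.2) + (-2.2)·(-0.8) + (1.8)·(1.2) + (-2.2)·(0.2) + (0.8)·(-3.8)) / 4 = 6.2/4 = 1.55
  s[C,C] = ((3.2)·(3.2) + (-0.8)·(-0.8) + (1.2)·(1.2) + (0.2)·(0.2) + (-3.8)·(-3.8)) / 4 = 26.8/4 = 6.7
  Sample standard deviations s_i = √(s[i,i]):
  s(A) = √(5.7) = 2.3875
  s(B) = √(4.2) = 2.0494
  s(C) = √(6.7) = 2.5884

Step 3 — r_{ij} = s_{ij} / (s_i · s_j):
  r[A,A] = 1 (diagonal).
  r[A,B] = -0.8 / (2.3875 · 2.0494) = -0.8 / 4.8929 = -0.1635
  r[A,C] = 3.8 / (2.3875 · 2.5884) = 3.8 / 6.1798 = 0.6149
  r[B,B] = 1 (diagonal).
  r[B,C] = 1.55 / (2.0494 · 2.5884) = 1.55 / 5.3047 = 0.2922
  r[C,C] = 1 (diagonal).

R is symmetric with unit diagonal. Assembling:

R = [[1, -0.1635, 0.6149],
 [-0.1635, 1, 0.2922],
 [0.6149, 0.2922, 1]]


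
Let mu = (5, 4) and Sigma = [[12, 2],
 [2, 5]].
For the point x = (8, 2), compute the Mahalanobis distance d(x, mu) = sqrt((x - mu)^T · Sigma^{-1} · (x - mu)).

Step 1 — centre the observation: (x - mu) = (3, -2).

Step 2 — invert Sigma. det(Sigma) = 12·5 - (2)² = 56.
  Sigma^{-1} = (1/det) · [[d, -b], [-b, a]] = [[0.0893, -0.0357],
 [-0.0357, 0.2143]].

Step 3 — form the quadratic (x - mu)^T · Sigma^{-1} · (x - mu):
  Sigma^{-1} · (x - mu) = (0.3393, -0.5357).
  (x - mu)^T · [Sigma^{-1} · (x - mu)] = (3)·(0.3393) + (-2)·(-0.5357) = 2.0893.

Step 4 — take square root: d = √(2.0893) ≈ 1.4454.

d(x, mu) = √(2.0893) ≈ 1.4454


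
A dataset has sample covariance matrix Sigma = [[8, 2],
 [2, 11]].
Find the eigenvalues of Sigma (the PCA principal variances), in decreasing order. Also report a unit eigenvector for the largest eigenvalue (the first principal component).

Step 1 — characteristic polynomial of 2×2 Sigma:
  det(Sigma - λI) = λ² - trace · λ + det = 0.
  trace = 8 + 11 = 19, det = 8·11 - (2)² = 84.
Step 2 — discriminant:
  Δ = trace² - 4·det = 361 - 336 = 25.
Step 3 — eigenvalues:
  λ = (trace ± √Δ)/2 = (19 ± 5)/2,
  λ_1 = 12,  λ_2 = 7.

Step 4 — unit eigenvector for λ_1: solve (Sigma - λ_1 I)v = 0. First row:
  (8 - 12)·v_x + (2)·v_y = 0, i.e. (-4)·v_x + (2)·v_y = 0,
  so v ∝ (b, λ_1 - a) = (2, 4) = u.
  ||u|| = √((2)² + (4)²) = √(20) ≈ 4.4721,
  v_1 = u/||u|| ≈ (0.4472, 0.8944) (||v_1|| = 1).

λ_1 = 12,  λ_2 = 7;  v_1 ≈ (0.4472, 0.8944)


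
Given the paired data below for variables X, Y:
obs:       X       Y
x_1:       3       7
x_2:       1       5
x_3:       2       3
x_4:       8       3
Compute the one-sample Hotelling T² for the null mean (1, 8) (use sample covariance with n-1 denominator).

Step 1 — sample mean vector:
  mean(X) = (3 + 1 + 2 + 8) / 4 = 14/4 = 3.5
  mean(Y) = (7 + 5 + 3 + 3) / 4 = 18/4 = 4.5
  x̄ = (3.5, 4.5),  deviation x̄ - mu_0 = (3.5, 4.5) - (1, 8) = (2.5, -3.5).

Step 2 — sample covariance matrix, S[i,j] = (1/(n-1)) · Σ_k (x_{k,i} - mean_i) · (x_{k,j} - mean_j), divisor n-1 = 3:
  S[X,X] = ((-0.5)·(-0.5) + (-2.5)·(-2.5) + (-1.5)·(-1.5) + (4.5)·(4.5)) / 3 = 29/3 = 9.6667
  S[X,Y] = ((-0.5)·(2.5) + (-2.5)·(0.5) + (-1.5)·(-1.5) + (4.5)·(-1.5)) / 3 = -7/3 = -2.3333
  S[Y,Y] = ((2.5)·(2.5) + (0.5)·(0.5) + (-1.5)·(-1.5) + (-1.5)·(-1.5)) / 3 = 11/3 = 3.6667
  S = [[9.6667, -2.3333],
 [-2.3333, 3.6667]].

Step 3 — invert S. det(S) = 9.6667·3.6667 - (-2.3333)² = 30.
  S^{-1} = (1/det) · [[d, -b], [-b, a]] = [[0.1222, 0.0778],
 [0.0778, 0.3222]].

Step 4 — quadratic form (x̄ - mu_0)^T · S^{-1} · (x̄ - mu_0):
  S^{-1} · (x̄ - mu_0) = (0.0333, -0.9333),
  (x̄ - mu_0)^T · [...] = (2.5)·(0.0333) + (-3.5)·(-0.9333) = 3.35.

Step 5 — scale by n: T² = 4 · 3.35 = 13.4.

T² ≈ 13.4


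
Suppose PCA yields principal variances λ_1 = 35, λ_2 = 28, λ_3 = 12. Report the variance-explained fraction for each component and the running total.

Step 1 — total variance = trace(Sigma) = Σ λ_i = 35 + 28 + 12 = 75.

Step 2 — fraction explained by component i = λ_i / Σ λ:
  PC1: 35/75 = 0.4667
  PC2: 28/75 = 0.3733
  PC3: 12/75 = 0.16

Step 3 — cumulative fraction after k components = (λ_1 + ... + λ_k) / Σ λ:
  k = 1: 35/75 = 0.4667
  k = 2: (35 + 28)/75 = 63/75 = 0.84
  k = 3: (35 + 28 + 12)/75 = 75/75 = 1

Summary (fraction, with percent):

explained: PC1 0.4667 (46.67%), PC2 0.3733 (37.33%), PC3 0.16 (16%);  cumulative: 0.4667, 0.84, 1


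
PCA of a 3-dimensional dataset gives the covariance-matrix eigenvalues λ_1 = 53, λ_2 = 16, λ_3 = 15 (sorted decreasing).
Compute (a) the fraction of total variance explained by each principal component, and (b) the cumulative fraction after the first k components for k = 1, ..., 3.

Step 1 — total variance = trace(Sigma) = Σ λ_i = 53 + 16 + 15 = 84.

Step 2 — fraction explained by component i = λ_i / Σ λ:
  PC1: 53/84 = 0.631
  PC2: 16/84 = 0.1905
  PC3: 15/84 = 0.1786

Step 3 — cumulative fraction after k components = (λ_1 + ... + λ_k) / Σ λ:
  k = 1: 53/84 = 0.631
  k = 2: (53 + 16)/84 = 69/84 = 0.8214
  k = 3: (53 + 16 + 15)/84 = 84/84 = 1

Summary (fraction, with percent):

explained: PC1 0.631 (63.1%), PC2 0.1905 (19.05%), PC3 0.1786 (17.86%);  cumulative: 0.631, 0.8214, 1


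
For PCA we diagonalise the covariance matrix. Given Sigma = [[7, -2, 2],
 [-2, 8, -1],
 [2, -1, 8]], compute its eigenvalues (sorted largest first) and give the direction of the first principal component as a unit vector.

Step 1 — characteristic polynomial p(λ) = det(λI - Sigma) = λ³ - tr·λ² + c_1·λ - det, where tr = trace, c_1 = sum of the principal 2×2 minors, det = det(Sigma):
  tr = 7 + 8 + 8 = 23,
  c_1 = (7·8 - (-2)²) + (7·8 - (2)²) + (8·8 - (-1)²) = 52 + 52 + 63 = 167,
  det = 7·(8·8 - (-1)²) - (-2)·((-2)·8 - (-1)·(2)) + (2)·((-2)·(-1) - 8·(2)) = 7·(63) - (-2)·(-14) + (2)·(-14) = 385.
  So p(λ) = λ³ - 23λ² + 167λ - 385.
Step 2 — look for an integer root (rational root theorem: any rational root is an integer divisor of 385). Testing λ = 5:
  p(5) = 125 - 575 + 835 - 385 = 0  ✓
  Dividing out (λ - 5): p(λ) = (λ - 5)(λ² - 18λ + 77).
Step 3 — remaining eigenvalues from the quadratic λ² - 18λ + 77 = 0:
  Δ = 18² - 4·77 = 324 - 308 = 16,  λ = (18 ± √16)/2 = (18 ± 4)/2 = 11 or 7.
  Sorted: λ_1 = 11,  λ_2 = 7,  λ_3 = 5  (check: sum = 23 = tr ✓).

Step 4 — unit eigenvector for λ_1 = 11: v spans the null space of (Sigma - λ_1 I), whose rows are
  r_1 = (-4, -2, 2),  r_2 = (-2, -3, -1),  r_3 = (2, -1, -3).
  v is orthogonal to every row, so take v ∝ r_1 × r_2 = ((-2)·(-1) - (2)·(-3), (2)·(-2) - (-4)·(-1), (-4)·(-3) - (-2)·(-2)) = (8, -8, 8).
  Rescale (divide by 8): u = (1, -1, 1).
  ||u|| = √((1)² + (-1)² + (1)²) = √(3) ≈ 1.7321,  v_1 = u/||u|| ≈ (0.5774, -0.5774, 0.5774) (||v_1|| = 1).

λ_1 = 11,  λ_2 = 7,  λ_3 = 5;  v_1 ≈ (0.5774, -0.5774, 0.5774)


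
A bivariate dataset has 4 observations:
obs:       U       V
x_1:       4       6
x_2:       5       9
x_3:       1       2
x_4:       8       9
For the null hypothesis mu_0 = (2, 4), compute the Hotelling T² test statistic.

Step 1 — sample mean vector:
  mean(U) = (4 + 5 + 1 + 8) / 4 = 18/4 = 4.5
  mean(V) = (6 + 9 + 2 + 9) / 4 = 26/4 = 6.5
  x̄ = (4.5, 6.5),  deviation x̄ - mu_0 = (4.5, 6.5) - (2, 4) = (2.5, 2.5).

Step 2 — sample covariance matrix, S[i,j] = (1/(n-1)) · Σ_k (x_{k,i} - mean_i) · (x_{k,j} - mean_j), divisor n-1 = 3:
  S[U,U] = ((-0.5)·(-0.5) + (0.5)·(0.5) + (-3.5)·(-3.5) + (3.5)·(3.5)) / 3 = 25/3 = 8.3333
  S[U,V] = ((-0.5)·(-0.5) + (0.5)·(2.5) + (-3.5)·(-4.5) + (3.5)·(2.5)) / 3 = 26/3 = 8.6667
  S[V,V] = ((-0.5)·(-0.5) + (2.5)·(2.5) + (-4.5)·(-4.5) + (2.5)·(2.5)) / 3 = 33/3 = 11
  S = [[8.3333, 8.6667],
 [8.6667, 11]].

Step 3 — invert S. det(S) = 8.3333·11 - (8.6667)² = 16.5556.
  S^{-1} = (1/det) · [[d, -b], [-b, a]] = [[0.6644, -0.5235],
 [-0.5235, 0.5034]].

Step 4 — quadratic form (x̄ - mu_0)^T · S^{-1} · (x̄ - mu_0):
  S^{-1} · (x̄ - mu_0) = (0.3523, -0.0503),
  (x̄ - mu_0)^T · [...] = (2.5)·(0.3523) + (2.5)·(-0.0503) = 0.755.

Step 5 — scale by n: T² = 4 · 0.755 = 3.0201.

T² ≈ 3.0201


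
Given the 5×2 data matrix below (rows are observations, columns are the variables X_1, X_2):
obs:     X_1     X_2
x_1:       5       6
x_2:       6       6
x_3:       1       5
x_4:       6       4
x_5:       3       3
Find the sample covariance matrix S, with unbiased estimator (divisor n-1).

Step 1 — column means:
  mean(X_1) = (5 + 6 + 1 + 6 + 3) / 5 = 21/5 = 4.2
  mean(X_2) = (6 + 6 + 5 + 4 + 3) / 5 = 24/5 = 4.8

Step 2 — sample covariance S[i,j] = (1/(n-1)) · Σ_k (x_{k,i} - mean_i) · (x_{k,j} - mean_j), with n-1 = 4.
  S[X_1,X_1] = ((0.8)·(0.8) + (1.8)·(1.8) + (-3.2)·(-3.2) + (1.8)·(1.8) + (-1.2)·(-1.2)) / 4 = 18.8/4 = 4.7
  S[X_1,X_2] = ((0.8)·(1.2) + (1.8)·(1.2) + (-3.2)·(0.2) + (1.8)·(-0.8) + (-1.2)·(-1.8)) / 4 = 3.2/4 = 0.8
  S[X_2,X_2] = ((1.2)·(1.2) + (1.2)·(1.2) + (0.2)·(0.2) + (-0.8)·(-0.8) + (-1.8)·(-1.8)) / 4 = 6.8/4 = 1.7

S is symmetric (S[j,i] = S[i,j]). Assembling:

S = [[4.7, 0.8],
 [0.8, 1.7]]


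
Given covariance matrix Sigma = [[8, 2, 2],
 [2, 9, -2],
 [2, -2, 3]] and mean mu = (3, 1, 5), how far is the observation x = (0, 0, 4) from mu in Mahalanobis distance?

Step 1 — centre the observation: (x - mu) = (-3, -1, -1).

Step 2 — invert Sigma (cofactor / det for 3×3, or solve directly):
  Sigma^{-1} = [[0.1917, -0.0833, -0.1833],
 [-0.0833, 0.1667, 0.1667],
 [-0.1833, 0.1667, 0.5667]].

Step 3 — form the quadratic (x - mu)^T · Sigma^{-1} · (x - mu):
  Sigma^{-1} · (x - mu) = (-0.3083, -0.0833, -0.1833).
  (x - mu)^T · [Sigma^{-1} · (x - mu)] = (-3)·(-0.3083) + (-1)·(-0.0833) + (-1)·(-0.1833) = 1.1917.

Step 4 — take square root: d = √(1.1917) ≈ 1.0916.

d(x, mu) = √(1.1917) ≈ 1.0916


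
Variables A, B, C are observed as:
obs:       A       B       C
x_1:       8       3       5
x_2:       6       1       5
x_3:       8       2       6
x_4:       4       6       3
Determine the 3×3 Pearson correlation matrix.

Step 1 — column means:
  mean(A) = (8 + 6 + 8 + 4) / 4 = 26/4 = 6.5
  mean(B) = (3 + 1 + 2 + 6) / 4 = 12/4 = 3
  mean(C) = (5 + 5 + 6 + 3) / 4 = 19/4 = 4.75

Step 2 — sample variances and covariances s[i,j] = (1/(n-1)) · Σ_k (x_{k,i} - mean_i) · (x_{k,j} - mean_j), with n-1 = 3:
  s[A,A] = ((1.5)·(1.5) + (-0.5)·(-0.5) + (1.5)·(1.5) + (-2.5)·(-2.5)) / 3 = 11/3 = 3.6667
  s[A,B] = ((1.5)·(0) + (-0.5)·(-2) + (1.5)·(-1) + (-2.5)·(3)) / 3 = -8/3 = -2.6667
  s[A,C] = ((1.5)·(0.25) + (-0.5)·(0.25) + (1.5)·(1.25) + (-2.5)·(-1.75)) / 3 = 6.5/3 = 2.1667
  s[B,B] = ((0)·(0) + (-2)·(-2) + (-1)·(-1) + (3)·(3)) / 3 = 14/3 = 4.6667
  s[B,C] = ((0)·(0.25) + (-2)·(0.25) + (-1)·(1.25) + (3)·(-1.75)) / 3 = -7/3 = -2.3333
  s[C,C] = ((0.25)·(0.25) + (0.25)·(0.25) + (1.25)·(1.25) + (-1.75)·(-1.75)) / 3 = 4.75/3 = 1.5833
  Sample standard deviations s_i = √(s[i,i]):
  s(A) = √(3.6667) = 1.9149
  s(B) = √(4.6667) = 2.1602
  s(C) = √(1.5833) = 1.2583

Step 3 — r_{ij} = s_{ij} / (s_i · s_j):
  r[A,A] = 1 (diagonal).
  r[A,B] = -2.6667 / (1.9149 · 2.1602) = -2.6667 / 4.1366 = -0.6447
  r[A,C] = 2.1667 / (1.9149 · 1.2583) = 2.1667 / 2.4095 = 0.8992
  r[B,B] = 1 (diagonal).
  r[B,C] = -2.3333 / (2.1602 · 1.2583) = -2.3333 / 2.7183 = -0.8584
  r[C,C] = 1 (diagonal).

R is symmetric with unit diagonal. Assembling:

R = [[1, -0.6447, 0.8992],
 [-0.6447, 1, -0.8584],
 [0.8992, -0.8584, 1]]


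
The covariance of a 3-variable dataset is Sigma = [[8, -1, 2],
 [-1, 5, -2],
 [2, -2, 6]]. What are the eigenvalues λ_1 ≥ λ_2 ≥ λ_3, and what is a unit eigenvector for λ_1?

Step 1 — characteristic polynomial p(λ) = det(λI - Sigma) = λ³ - tr·λ² + c_1·λ - det, where tr = trace, c_1 = sum of the principal 2×2 minors, det = det(Sigma):
  tr = 8 + 5 + 6 = 19,
  c_1 = (8·5 - (-1)²) + (8·6 - (2)²) + (5·6 - (-2)²) = 39 + 44 + 26 = 109,
  det = 8·(5·6 - (-2)²) - (-1)·((-1)·6 - (-2)·(2)) + (2)·((-1)·(-2) - 5·(2)) = 8·(26) - (-1)·(-2) + (2)·(-8) = 190.
  So p(λ) = λ³ - 19λ² + 109λ - 190.
Step 2 — look for an integer root (rational root theorem: any rational root is an integer divisor of 190). Testing λ = 10:
  p(10) = 1000 - 1900 + 1090 - 190 = 0  ✓
  Dividing out (λ - 10): p(λ) = (λ - 10)(λ² - 9λ + 19).
Step 3 — remaining eigenvalues from the quadratic λ² - 9λ + 19 = 0:
  Δ = 9² - 4·19 = 81 - 76 = 5,  λ = (9 ± √5)/2 = (9 ± 2.2361)/2 ≈ 5.618 or 3.382.
  Sorted: λ_1 = 10,  λ_2 = 5.618,  λ_3 = 3.382  (check: sum = 19 = tr ✓).

Step 4 — unit eigenvector for λ_1 = 10: v spans the null space of (Sigma - λ_1 I), whose rows are
  r_1 = (-2, -1, 2),  r_2 = (-1, -5, -2),  r_3 = (2, -2, -4).
  v is orthogonal to every row, so take v ∝ r_1 × r_2 = ((-1)·(-2) - (2)·(-5), (2)·(-1) - (-2)·(-2), (-2)·(-5) - (-1)·(-1)) = (12, -6, 9).
  Rescale (divide by 3): u = (4, -2, 3).
  ||u|| = √((4)² + (-2)² + (3)²) = √(29) ≈ 5.3852,  v_1 = u/||u|| ≈ (0.7428, -0.3714, 0.5571) (||v_1|| = 1).

λ_1 = 10,  λ_2 = 5.618,  λ_3 = 3.382;  v_1 ≈ (0.7428, -0.3714, 0.5571)


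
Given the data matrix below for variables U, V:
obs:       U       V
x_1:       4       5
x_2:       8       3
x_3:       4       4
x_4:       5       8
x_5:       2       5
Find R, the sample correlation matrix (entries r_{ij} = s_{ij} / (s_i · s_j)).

Step 1 — column means:
  mean(U) = (4 + 8 + 4 + 5 + 2) / 5 = 23/5 = 4.6
  mean(V) = (5 + 3 + 4 + 8 + 5) / 5 = 25/5 = 5

Step 2 — sample variances and covariances s[i,j] = (1/(n-1)) · Σ_k (x_{k,i} - mean_i) · (x_{k,j} - mean_j), with n-1 = 4:
  s[U,U] = ((-0.6)·(-0.6) + (3.4)·(3.4) + (-0.6)·(-0.6) + (0.4)·(0.4) + (-2.6)·(-2.6)) / 4 = 19.2/4 = 4.8
  s[U,V] = ((-0.6)·(0) + (3.4)·(-2) + (-0.6)·(-1) + (0.4)·(3) + (-2.6)·(0)) / 4 = -5/4 = -1.25
  s[V,V] = ((0)·(0) + (-2)·(-2) + (-1)·(-1) + (3)·(3) + (0)·(0)) / 4 = 14/4 = 3.5
  Sample standard deviations s_i = √(s[i,i]):
  s(U) = √(4.8) = 2.1909
  s(V) = √(3.5) = 1.8708

Step 3 — r_{ij} = s_{ij} / (s_i · s_j):
  r[U,U] = 1 (diagonal).
  r[U,V] = -1.25 / (2.1909 · 1.8708) = -1.25 / 4.0988 = -0.305
  r[V,V] = 1 (diagonal).

R is symmetric with unit diagonal. Assembling:

R = [[1, -0.305],
 [-0.305, 1]]


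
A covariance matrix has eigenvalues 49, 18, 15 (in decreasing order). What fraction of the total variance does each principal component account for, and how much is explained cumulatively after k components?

Step 1 — total variance = trace(Sigma) = Σ λ_i = 49 + 18 + 15 = 82.

Step 2 — fraction explained by component i = λ_i / Σ λ:
  PC1: 49/82 = 0.5976
  PC2: 18/82 = 0.2195
  PC3: 15/82 = 0.1829

Step 3 — cumulative fraction after k components = (λ_1 + ... + λ_k) / Σ λ:
  k = 1: 49/82 = 0.5976
  k = 2: (49 + 18)/82 = 67/82 = 0.8171
  k = 3: (49 + 18 + 15)/82 = 82/82 = 1

Summary (fraction, with percent):

explained: PC1 0.5976 (59.76%), PC2 0.2195 (21.95%), PC3 0.1829 (18.29%);  cumulative: 0.5976, 0.8171, 1


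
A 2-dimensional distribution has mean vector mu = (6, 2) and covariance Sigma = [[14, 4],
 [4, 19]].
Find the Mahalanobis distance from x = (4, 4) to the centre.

Step 1 — centre the observation: (x - mu) = (-2, 2).

Step 2 — invert Sigma. det(Sigma) = 14·19 - (4)² = 250.
  Sigma^{-1} = (1/det) · [[d, -b], [-b, a]] = [[0.076, -0.016],
 [-0.016, 0.056]].

Step 3 — form the quadratic (x - mu)^T · Sigma^{-1} · (x - mu):
  Sigma^{-1} · (x - mu) = (-0.184, 0.144).
  (x - mu)^T · [Sigma^{-1} · (x - mu)] = (-2)·(-0.184) + (2)·(0.144) = 0.656.

Step 4 — take square root: d = √(0.656) ≈ 0.8099.

d(x, mu) = √(0.656) ≈ 0.8099


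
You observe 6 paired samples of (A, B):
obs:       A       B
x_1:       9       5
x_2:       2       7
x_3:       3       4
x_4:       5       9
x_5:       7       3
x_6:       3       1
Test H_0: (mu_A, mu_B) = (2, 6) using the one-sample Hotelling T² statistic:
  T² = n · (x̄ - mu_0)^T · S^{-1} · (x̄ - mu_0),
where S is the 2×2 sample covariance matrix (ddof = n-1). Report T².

Step 1 — sample mean vector:
  mean(A) = (9 + 2 + 3 + 5 + 7 + 3) / 6 = 29/6 = 4.8333
  mean(B) = (5 + 7 + 4 + 9 + 3 + 1) / 6 = 29/6 = 4.8333
  x̄ = (4.8333, 4.8333),  deviation x̄ - mu_0 = (4.8333, 4.8333) - (2, 6) = (2.8333, -1.1667).

Step 2 — sample covariance matrix, S[i,j] = (1/(n-1)) · Σ_k (x_{k,i} - mean_i) · (x_{k,j} - mean_j), divisor n-1 = 5:
  S[A,A] = ((4.1667)·(4.1667) + (-2.8333)·(-2.8333) + (-1.8333)·(-1.8333) + (0.1667)·(0.1667) + (2.1667)·(2.1667) + (-1.8333)·(-1.8333)) / 5 = 36.8333/5 = 7.3667
  S[A,B] = ((4.1667)·(0.1667) + (-2.8333)·(2.1667) + (-1.8333)·(-0.8333) + (0.1667)·(4.1667) + (2.1667)·(-1.8333) + (-1.8333)·(-3.8333)) / 5 = -0.1667/5 = -0.0333
  S[B,B] = ((0.1667)·(0.1667) + (2.1667)·(2.1667) + (-0.8333)·(-0.8333) + (4.1667)·(4.1667) + (-1.8333)·(-1.8333) + (-3.8333)·(-3.8333)) / 5 = 40.8333/5 = 8.1667
  S = [[7.3667, -0.0333],
 [-0.0333, 8.1667]].

Step 3 — invert S. det(S) = 7.3667·8.1667 - (-0.0333)² = 60.16.
  S^{-1} = (1/det) · [[d, -b], [-b, a]] = [[0.1357, 0.0006],
 [0.0006, 0.1225]].

Step 4 — quadratic form (x̄ - mu_0)^T · S^{-1} · (x̄ - mu_0):
  S^{-1} · (x̄ - mu_0) = (0.384, -0.1413),
  (x̄ - mu_0)^T · [...] = (2.8333)·(0.384) + (-1.1667)·(-0.1413) = 1.2528.

Step 5 — scale by n: T² = 6 · 1.2528 = 7.5166.

T² ≈ 7.5166
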